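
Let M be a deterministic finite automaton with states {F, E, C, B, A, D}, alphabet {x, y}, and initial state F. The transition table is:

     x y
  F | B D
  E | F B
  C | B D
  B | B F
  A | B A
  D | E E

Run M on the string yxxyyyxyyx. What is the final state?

E

Trace: F -y-> D -x-> E -x-> F -y-> D -y-> E -y-> B -x-> B -y-> F -y-> D -x-> E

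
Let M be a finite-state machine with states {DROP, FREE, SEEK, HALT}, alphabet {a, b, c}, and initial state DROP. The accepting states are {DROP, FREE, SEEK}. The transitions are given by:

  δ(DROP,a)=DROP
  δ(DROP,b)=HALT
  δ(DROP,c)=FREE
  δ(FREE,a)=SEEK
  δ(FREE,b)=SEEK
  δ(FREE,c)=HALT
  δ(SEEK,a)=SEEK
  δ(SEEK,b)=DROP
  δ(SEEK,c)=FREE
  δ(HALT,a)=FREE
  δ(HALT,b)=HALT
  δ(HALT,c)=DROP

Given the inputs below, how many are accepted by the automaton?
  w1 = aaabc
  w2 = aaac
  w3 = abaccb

2

w1: Trace: DROP -a-> DROP -a-> DROP -a-> DROP -b-> HALT -c-> DROP  → end DROP, accepted
w2: Trace: DROP -a-> DROP -a-> DROP -a-> DROP -c-> FREE  → end FREE, accepted
w3: Trace: DROP -a-> DROP -b-> HALT -a-> FREE -c-> HALT -c-> DROP -b-> HALT  → end HALT, rejected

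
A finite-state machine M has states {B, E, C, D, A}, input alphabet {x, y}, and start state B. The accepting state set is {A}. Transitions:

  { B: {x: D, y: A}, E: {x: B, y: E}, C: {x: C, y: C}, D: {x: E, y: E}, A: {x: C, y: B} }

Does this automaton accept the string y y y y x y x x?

No

B → A → B → A → B → D → E → B → D
End state D is not accepting.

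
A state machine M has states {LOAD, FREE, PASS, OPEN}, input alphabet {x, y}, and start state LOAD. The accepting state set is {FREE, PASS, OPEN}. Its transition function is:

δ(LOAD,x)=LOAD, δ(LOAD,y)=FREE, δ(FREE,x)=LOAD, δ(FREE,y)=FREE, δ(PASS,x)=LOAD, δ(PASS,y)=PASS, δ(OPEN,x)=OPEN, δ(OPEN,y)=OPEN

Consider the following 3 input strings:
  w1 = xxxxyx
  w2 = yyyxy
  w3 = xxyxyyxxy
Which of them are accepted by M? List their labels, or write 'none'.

w1: LOAD → LOAD → LOAD → LOAD → LOAD → FREE → LOAD  → end LOAD, rejected
w2: LOAD → FREE → FREE → FREE → LOAD → FREE  → end FREE, accepted
w3: LOAD → LOAD → LOAD → FREE → LOAD → FREE → FREE → LOAD → LOAD → FREE  → end FREE, accepted

w2, w3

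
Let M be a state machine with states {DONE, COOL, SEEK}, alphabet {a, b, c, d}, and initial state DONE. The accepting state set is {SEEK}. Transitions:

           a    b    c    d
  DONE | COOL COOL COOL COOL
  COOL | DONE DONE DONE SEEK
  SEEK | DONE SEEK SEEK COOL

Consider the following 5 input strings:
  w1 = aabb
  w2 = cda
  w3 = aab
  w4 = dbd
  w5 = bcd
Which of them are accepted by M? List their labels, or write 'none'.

none

w1: DONE → COOL → DONE → COOL → DONE  → end DONE, rejected
w2: DONE → COOL → SEEK → DONE  → end DONE, rejected
w3: DONE → COOL → DONE → COOL  → end COOL, rejected
w4: DONE → COOL → DONE → COOL  → end COOL, rejected
w5: DONE → COOL → DONE → COOL  → end COOL, rejected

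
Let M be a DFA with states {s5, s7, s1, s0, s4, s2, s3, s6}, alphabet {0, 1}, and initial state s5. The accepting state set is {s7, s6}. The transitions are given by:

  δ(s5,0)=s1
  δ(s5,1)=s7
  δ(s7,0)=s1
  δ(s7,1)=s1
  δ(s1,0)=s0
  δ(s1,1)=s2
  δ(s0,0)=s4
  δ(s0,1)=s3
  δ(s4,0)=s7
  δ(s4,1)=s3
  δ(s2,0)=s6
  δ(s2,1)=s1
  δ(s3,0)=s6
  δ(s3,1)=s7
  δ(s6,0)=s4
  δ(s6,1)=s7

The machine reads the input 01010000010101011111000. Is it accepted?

Yes

start at s5
read '0': s5 → s1
read '1': s1 → s2
read '0': s2 → s6
read '1': s6 → s7
read '0': s7 → s1
read '0': s1 → s0
read '0': s0 → s4
read '0': s4 → s7
read '0': s7 → s1
read '1': s1 → s2
read '0': s2 → s6
read '1': s6 → s7
read '0': s7 → s1
read '1': s1 → s2
read '0': s2 → s6
read '1': s6 → s7
read '1': s7 → s1
read '1': s1 → s2
read '1': s2 → s1
read '1': s1 → s2
read '0': s2 → s6
read '0': s6 → s4
read '0': s4 → s7
End state s7 is accepting.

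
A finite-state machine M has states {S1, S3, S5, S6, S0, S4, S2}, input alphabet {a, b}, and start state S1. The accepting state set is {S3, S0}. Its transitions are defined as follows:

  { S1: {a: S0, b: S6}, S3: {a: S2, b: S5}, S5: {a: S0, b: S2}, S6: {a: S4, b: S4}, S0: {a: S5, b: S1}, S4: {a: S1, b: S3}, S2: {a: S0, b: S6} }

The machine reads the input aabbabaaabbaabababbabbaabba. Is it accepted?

Trace: S1 -a-> S0 -a-> S5 -b-> S2 -b-> S6 -a-> S4 -b-> S3 -a-> S2 -a-> S0 -a-> S5 -b-> S2 -b-> S6 -a-> S4 -a-> S1 -b-> S6 -a-> S4 -b-> S3 -a-> S2 -b-> S6 -b-> S4 -a-> S1 -b-> S6 -b-> S4 -a-> S1 -a-> S0 -b-> S1 -b-> S6 -a-> S4
End state S4 is not accepting.

No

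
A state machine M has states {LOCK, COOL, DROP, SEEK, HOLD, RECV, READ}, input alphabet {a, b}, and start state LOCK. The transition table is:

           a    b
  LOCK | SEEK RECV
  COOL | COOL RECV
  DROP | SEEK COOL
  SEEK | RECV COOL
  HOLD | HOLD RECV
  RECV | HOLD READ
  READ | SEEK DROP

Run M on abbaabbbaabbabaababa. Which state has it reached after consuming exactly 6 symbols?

Trace: LOCK -a-> SEEK -b-> COOL -b-> RECV -a-> HOLD -a-> HOLD -b-> RECV
After 6 symbols: RECV.

RECV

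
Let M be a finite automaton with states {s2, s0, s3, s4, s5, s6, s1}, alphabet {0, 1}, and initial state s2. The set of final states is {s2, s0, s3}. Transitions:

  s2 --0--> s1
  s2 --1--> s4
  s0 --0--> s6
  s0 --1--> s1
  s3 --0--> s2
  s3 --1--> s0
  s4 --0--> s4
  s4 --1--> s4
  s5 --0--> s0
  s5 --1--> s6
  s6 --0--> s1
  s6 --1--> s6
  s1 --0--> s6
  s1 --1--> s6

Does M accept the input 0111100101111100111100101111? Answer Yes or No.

s2 → s1 → s6 → s6 → s6 → s6 → s1 → s6 → s6 → s1 → s6 → s6 → s6 → s6 → s6 → s1 → s6 → s6 → s6 → s6 → s6 → s1 → s6 → s6 → s1 → s6 → s6 → s6 → s6
End state s6 is not accepting.

No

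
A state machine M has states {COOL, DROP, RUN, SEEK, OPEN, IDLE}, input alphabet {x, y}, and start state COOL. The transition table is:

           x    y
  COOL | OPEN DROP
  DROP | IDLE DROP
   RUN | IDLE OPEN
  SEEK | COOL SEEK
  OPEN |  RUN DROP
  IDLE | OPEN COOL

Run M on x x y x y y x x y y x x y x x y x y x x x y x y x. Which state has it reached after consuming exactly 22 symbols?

COOL

start at COOL
read 'x': COOL → OPEN
read 'x': OPEN → RUN
read 'y': RUN → OPEN
read 'x': OPEN → RUN
read 'y': RUN → OPEN
read 'y': OPEN → DROP
read 'x': DROP → IDLE
read 'x': IDLE → OPEN
read 'y': OPEN → DROP
read 'y': DROP → DROP
read 'x': DROP → IDLE
read 'x': IDLE → OPEN
read 'y': OPEN → DROP
read 'x': DROP → IDLE
read 'x': IDLE → OPEN
read 'y': OPEN → DROP
read 'x': DROP → IDLE
read 'y': IDLE → COOL
read 'x': COOL → OPEN
read 'x': OPEN → RUN
read 'x': RUN → IDLE
read 'y': IDLE → COOL
After 22 symbols: COOL.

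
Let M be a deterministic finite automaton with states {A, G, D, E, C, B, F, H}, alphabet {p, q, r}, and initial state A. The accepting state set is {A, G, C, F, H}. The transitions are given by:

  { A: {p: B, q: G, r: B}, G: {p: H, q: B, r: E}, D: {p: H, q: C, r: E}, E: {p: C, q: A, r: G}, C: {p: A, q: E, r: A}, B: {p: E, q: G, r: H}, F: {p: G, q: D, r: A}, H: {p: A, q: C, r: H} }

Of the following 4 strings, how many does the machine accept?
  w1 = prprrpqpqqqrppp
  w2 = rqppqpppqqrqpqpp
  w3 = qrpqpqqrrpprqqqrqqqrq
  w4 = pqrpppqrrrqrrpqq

w1: Trace: A -p-> B -r-> H -p-> A -r-> B -r-> H -p-> A -q-> G -p-> H -q-> C -q-> E -q-> A -r-> B -p-> E -p-> C -p-> A  → end A, accepted
w2: Trace: A -r-> B -q-> G -p-> H -p-> A -q-> G -p-> H -p-> A -p-> B -q-> G -q-> B -r-> H -q-> C -p-> A -q-> G -p-> H -p-> A  → end A, accepted
w3: Trace: A -q-> G -r-> E -p-> C -q-> E -p-> C -q-> E -q-> A -r-> B -r-> H -p-> A -p-> B -r-> H -q-> C -q-> E -q-> A -r-> B -q-> G -q-> B -q-> G -r-> E -q-> A  → end A, accepted
w4: Trace: A -p-> B -q-> G -r-> E -p-> C -p-> A -p-> B -q-> G -r-> E -r-> G -r-> E -q-> A -r-> B -r-> H -p-> A -q-> G -q-> B  → end B, rejected

3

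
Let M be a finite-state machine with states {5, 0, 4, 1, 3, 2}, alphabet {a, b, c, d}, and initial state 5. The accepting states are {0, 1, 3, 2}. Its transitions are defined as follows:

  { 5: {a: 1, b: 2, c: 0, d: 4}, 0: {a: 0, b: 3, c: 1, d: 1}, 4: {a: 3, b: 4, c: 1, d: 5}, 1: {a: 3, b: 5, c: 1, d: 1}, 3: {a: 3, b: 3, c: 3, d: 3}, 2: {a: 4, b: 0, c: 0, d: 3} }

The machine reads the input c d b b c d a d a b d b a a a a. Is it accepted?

Trace: 5 -c-> 0 -d-> 1 -b-> 5 -b-> 2 -c-> 0 -d-> 1 -a-> 3 -d-> 3 -a-> 3 -b-> 3 -d-> 3 -b-> 3 -a-> 3 -a-> 3 -a-> 3 -a-> 3
End state 3 is accepting.

Yes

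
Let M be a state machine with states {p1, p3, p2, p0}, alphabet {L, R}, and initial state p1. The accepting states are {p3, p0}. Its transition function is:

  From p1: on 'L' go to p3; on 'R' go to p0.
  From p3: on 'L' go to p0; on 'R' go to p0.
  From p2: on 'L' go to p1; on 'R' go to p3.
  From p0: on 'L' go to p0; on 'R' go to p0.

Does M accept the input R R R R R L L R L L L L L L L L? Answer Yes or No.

start at p1
read 'R': p1 → p0
read 'R': p0 → p0
read 'R': p0 → p0
read 'R': p0 → p0
read 'R': p0 → p0
read 'L': p0 → p0
read 'L': p0 → p0
read 'R': p0 → p0
read 'L': p0 → p0
read 'L': p0 → p0
read 'L': p0 → p0
read 'L': p0 → p0
read 'L': p0 → p0
read 'L': p0 → p0
read 'L': p0 → p0
read 'L': p0 → p0
End state p0 is accepting.

Yes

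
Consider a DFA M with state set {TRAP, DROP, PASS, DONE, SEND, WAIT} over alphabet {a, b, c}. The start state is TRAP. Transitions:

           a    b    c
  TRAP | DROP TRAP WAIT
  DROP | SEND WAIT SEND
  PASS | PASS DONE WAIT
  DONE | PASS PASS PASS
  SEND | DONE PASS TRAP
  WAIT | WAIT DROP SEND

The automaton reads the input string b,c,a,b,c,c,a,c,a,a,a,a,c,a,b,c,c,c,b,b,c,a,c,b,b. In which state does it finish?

PASS

Trace: TRAP -b-> TRAP -c-> WAIT -a-> WAIT -b-> DROP -c-> SEND -c-> TRAP -a-> DROP -c-> SEND -a-> DONE -a-> PASS -a-> PASS -a-> PASS -c-> WAIT -a-> WAIT -b-> DROP -c-> SEND -c-> TRAP -c-> WAIT -b-> DROP -b-> WAIT -c-> SEND -a-> DONE -c-> PASS -b-> DONE -b-> PASS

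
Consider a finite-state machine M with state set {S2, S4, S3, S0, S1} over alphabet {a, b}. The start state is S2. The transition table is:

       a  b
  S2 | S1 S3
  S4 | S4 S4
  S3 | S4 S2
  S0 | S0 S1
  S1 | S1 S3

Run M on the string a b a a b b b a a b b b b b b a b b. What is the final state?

S4

Trace: S2 -a-> S1 -b-> S3 -a-> S4 -a-> S4 -b-> S4 -b-> S4 -b-> S4 -a-> S4 -a-> S4 -b-> S4 -b-> S4 -b-> S4 -b-> S4 -b-> S4 -b-> S4 -a-> S4 -b-> S4 -b-> S4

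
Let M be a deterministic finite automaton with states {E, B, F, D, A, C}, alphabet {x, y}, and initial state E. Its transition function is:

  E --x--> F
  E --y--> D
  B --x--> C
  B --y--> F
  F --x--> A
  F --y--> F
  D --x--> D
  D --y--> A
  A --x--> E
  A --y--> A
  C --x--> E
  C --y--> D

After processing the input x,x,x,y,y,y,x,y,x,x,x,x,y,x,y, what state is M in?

E → F → A → E → D → A → A → E → D → D → D → D → D → A → E → D

D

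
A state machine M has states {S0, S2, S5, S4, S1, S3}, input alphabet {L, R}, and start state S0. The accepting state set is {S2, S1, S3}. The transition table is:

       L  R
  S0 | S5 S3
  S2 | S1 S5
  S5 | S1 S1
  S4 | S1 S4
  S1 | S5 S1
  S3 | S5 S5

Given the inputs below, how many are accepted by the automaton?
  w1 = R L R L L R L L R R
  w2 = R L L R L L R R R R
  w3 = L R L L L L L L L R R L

w1:
  start at S0
  read 'R': S0 → S3
  read 'L': S3 → S5
  read 'R': S5 → S1
  read 'L': S1 → S5
  read 'L': S5 → S1
  read 'R': S1 → S1
  read 'L': S1 → S5
  read 'L': S5 → S1
  read 'R': S1 → S1
  read 'R': S1 → S1
  end S1, accepted
w2:
  start at S0
  read 'R': S0 → S3
  read 'L': S3 → S5
  read 'L': S5 → S1
  read 'R': S1 → S1
  read 'L': S1 → S5
  read 'L': S5 → S1
  read 'R': S1 → S1
  read 'R': S1 → S1
  read 'R': S1 → S1
  read 'R': S1 → S1
  end S1, accepted
w3:
  start at S0
  read 'L': S0 → S5
  read 'R': S5 → S1
  read 'L': S1 → S5
  read 'L': S5 → S1
  read 'L': S1 → S5
  read 'L': S5 → S1
  read 'L': S1 → S5
  read 'L': S5 → S1
  read 'L': S1 → S5
  read 'R': S5 → S1
  read 'R': S1 → S1
  read 'L': S1 → S5
  end S5, rejected

2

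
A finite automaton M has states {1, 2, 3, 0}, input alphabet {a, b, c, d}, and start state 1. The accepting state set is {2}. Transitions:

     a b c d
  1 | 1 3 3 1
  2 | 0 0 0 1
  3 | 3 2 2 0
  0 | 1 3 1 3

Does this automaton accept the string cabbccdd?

No

start at 1
read 'c': 1 → 3
read 'a': 3 → 3
read 'b': 3 → 2
read 'b': 2 → 0
read 'c': 0 → 1
read 'c': 1 → 3
read 'd': 3 → 0
read 'd': 0 → 3
End state 3 is not accepting.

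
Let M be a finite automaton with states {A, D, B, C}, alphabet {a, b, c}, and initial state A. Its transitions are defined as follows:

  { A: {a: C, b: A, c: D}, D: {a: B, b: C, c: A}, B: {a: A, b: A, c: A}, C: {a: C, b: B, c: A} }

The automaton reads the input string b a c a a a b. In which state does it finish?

Trace: A -b-> A -a-> C -c-> A -a-> C -a-> C -a-> C -b-> B

B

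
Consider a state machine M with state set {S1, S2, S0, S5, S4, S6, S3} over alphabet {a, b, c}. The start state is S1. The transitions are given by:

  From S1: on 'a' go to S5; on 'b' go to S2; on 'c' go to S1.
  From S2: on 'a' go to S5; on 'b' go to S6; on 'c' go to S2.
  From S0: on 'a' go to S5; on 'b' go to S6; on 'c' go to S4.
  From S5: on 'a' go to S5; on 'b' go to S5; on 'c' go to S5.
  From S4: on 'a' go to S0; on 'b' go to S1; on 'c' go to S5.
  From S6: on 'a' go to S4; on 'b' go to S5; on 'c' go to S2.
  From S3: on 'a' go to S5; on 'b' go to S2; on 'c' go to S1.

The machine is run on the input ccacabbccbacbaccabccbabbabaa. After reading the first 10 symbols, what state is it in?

Trace: S1 -c-> S1 -c-> S1 -a-> S5 -c-> S5 -a-> S5 -b-> S5 -b-> S5 -c-> S5 -c-> S5 -b-> S5
After 10 symbols: S5.

S5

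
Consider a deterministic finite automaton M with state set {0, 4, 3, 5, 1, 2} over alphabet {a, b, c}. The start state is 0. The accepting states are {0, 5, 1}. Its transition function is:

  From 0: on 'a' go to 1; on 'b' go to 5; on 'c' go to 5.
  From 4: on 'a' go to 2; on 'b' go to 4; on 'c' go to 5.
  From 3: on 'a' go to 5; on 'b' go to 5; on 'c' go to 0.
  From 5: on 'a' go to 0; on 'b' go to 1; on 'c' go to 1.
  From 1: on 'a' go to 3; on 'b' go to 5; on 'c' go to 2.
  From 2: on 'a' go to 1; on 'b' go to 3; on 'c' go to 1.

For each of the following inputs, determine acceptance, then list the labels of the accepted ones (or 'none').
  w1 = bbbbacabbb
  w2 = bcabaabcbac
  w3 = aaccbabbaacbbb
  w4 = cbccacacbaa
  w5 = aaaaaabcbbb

w1:
  start at 0
  read 'b': 0 → 5
  read 'b': 5 → 1
  read 'b': 1 → 5
  read 'b': 5 → 1
  read 'a': 1 → 3
  read 'c': 3 → 0
  read 'a': 0 → 1
  read 'b': 1 → 5
  read 'b': 5 → 1
  read 'b': 1 → 5
  end 5, accepted
w2:
  start at 0
  read 'b': 0 → 5
  read 'c': 5 → 1
  read 'a': 1 → 3
  read 'b': 3 → 5
  read 'a': 5 → 0
  read 'a': 0 → 1
  read 'b': 1 → 5
  read 'c': 5 → 1
  read 'b': 1 → 5
  read 'a': 5 → 0
  read 'c': 0 → 5
  end 5, accepted
w3:
  start at 0
  read 'a': 0 → 1
  read 'a': 1 → 3
  read 'c': 3 → 0
  read 'c': 0 → 5
  read 'b': 5 → 1
  read 'a': 1 → 3
  read 'b': 3 → 5
  read 'b': 5 → 1
  read 'a': 1 → 3
  read 'a': 3 → 5
  read 'c': 5 → 1
  read 'b': 1 → 5
  read 'b': 5 → 1
  read 'b': 1 → 5
  end 5, accepted
w4:
  start at 0
  read 'c': 0 → 5
  read 'b': 5 → 1
  read 'c': 1 → 2
  read 'c': 2 → 1
  read 'a': 1 → 3
  read 'c': 3 → 0
  read 'a': 0 → 1
  read 'c': 1 → 2
  read 'b': 2 → 3
  read 'a': 3 → 5
  read 'a': 5 → 0
  end 0, accepted
w5:
  start at 0
  read 'a': 0 → 1
  read 'a': 1 → 3
  read 'a': 3 → 5
  read 'a': 5 → 0
  read 'a': 0 → 1
  read 'a': 1 → 3
  read 'b': 3 → 5
  read 'c': 5 → 1
  read 'b': 1 → 5
  read 'b': 5 → 1
  read 'b': 1 → 5
  end 5, accepted

w1, w2, w3, w4, w5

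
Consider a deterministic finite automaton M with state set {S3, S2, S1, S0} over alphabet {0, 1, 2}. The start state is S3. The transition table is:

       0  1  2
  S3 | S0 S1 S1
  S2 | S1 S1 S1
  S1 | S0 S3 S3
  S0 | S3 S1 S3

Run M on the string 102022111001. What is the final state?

S1

Trace: S3 -1-> S1 -0-> S0 -2-> S3 -0-> S0 -2-> S3 -2-> S1 -1-> S3 -1-> S1 -1-> S3 -0-> S0 -0-> S3 -1-> S1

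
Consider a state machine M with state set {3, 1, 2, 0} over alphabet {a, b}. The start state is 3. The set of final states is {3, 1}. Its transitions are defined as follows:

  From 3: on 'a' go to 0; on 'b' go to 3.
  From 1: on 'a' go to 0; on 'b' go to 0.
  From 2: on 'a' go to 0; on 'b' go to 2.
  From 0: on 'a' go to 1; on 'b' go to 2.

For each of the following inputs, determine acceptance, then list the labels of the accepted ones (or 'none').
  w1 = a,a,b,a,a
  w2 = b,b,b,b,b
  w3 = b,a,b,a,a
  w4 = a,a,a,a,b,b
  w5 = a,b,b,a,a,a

w1: 3 → 0 → 1 → 0 → 1 → 0  → end 0, rejected
w2: 3 → 3 → 3 → 3 → 3 → 3  → end 3, accepted
w3: 3 → 3 → 0 → 2 → 0 → 1  → end 1, accepted
w4: 3 → 0 → 1 → 0 → 1 → 0 → 2  → end 2, rejected
w5: 3 → 0 → 2 → 2 → 0 → 1 → 0  → end 0, rejected

w2, w3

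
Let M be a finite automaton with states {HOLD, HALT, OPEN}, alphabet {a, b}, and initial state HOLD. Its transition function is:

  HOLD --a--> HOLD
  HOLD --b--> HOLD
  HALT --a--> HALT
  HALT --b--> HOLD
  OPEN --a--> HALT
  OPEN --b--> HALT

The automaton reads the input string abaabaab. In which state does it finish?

HOLD

HOLD → HOLD → HOLD → HOLD → HOLD → HOLD → HOLD → HOLD → HOLD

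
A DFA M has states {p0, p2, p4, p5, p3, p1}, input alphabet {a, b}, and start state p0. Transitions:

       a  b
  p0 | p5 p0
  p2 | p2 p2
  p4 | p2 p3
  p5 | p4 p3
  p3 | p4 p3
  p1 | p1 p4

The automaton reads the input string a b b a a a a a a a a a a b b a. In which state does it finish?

p2

start at p0
read 'a': p0 → p5
read 'b': p5 → p3
read 'b': p3 → p3
read 'a': p3 → p4
read 'a': p4 → p2
read 'a': p2 → p2
read 'a': p2 → p2
read 'a': p2 → p2
read 'a': p2 → p2
read 'a': p2 → p2
read 'a': p2 → p2
read 'a': p2 → p2
read 'a': p2 → p2
read 'b': p2 → p2
read 'b': p2 → p2
read 'a': p2 → p2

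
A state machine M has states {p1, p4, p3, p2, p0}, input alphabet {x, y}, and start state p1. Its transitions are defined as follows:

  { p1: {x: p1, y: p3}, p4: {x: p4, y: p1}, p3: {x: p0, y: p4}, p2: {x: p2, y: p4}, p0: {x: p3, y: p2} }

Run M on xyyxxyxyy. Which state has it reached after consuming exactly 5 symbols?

p4

p1 → p1 → p3 → p4 → p4 → p4
After 5 symbols: p4.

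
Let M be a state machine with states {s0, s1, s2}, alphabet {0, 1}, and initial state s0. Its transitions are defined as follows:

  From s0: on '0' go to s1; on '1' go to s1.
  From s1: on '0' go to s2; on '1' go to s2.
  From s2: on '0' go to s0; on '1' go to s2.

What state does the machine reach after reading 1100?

s1

Trace: s0 -1-> s1 -1-> s2 -0-> s0 -0-> s1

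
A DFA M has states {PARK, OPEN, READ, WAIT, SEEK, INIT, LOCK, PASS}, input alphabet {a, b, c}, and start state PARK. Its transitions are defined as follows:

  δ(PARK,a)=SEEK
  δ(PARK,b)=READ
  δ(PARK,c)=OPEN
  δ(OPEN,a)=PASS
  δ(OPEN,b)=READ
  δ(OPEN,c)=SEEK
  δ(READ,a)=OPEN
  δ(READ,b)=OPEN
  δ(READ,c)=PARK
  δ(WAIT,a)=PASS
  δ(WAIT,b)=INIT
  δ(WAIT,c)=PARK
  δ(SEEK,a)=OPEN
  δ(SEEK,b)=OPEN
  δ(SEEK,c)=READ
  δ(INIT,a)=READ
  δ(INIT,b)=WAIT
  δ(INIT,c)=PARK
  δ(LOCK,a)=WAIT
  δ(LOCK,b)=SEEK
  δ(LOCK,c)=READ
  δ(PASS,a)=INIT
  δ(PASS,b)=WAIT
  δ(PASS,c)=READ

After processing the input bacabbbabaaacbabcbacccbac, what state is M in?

SEEK

start at PARK
read 'b': PARK → READ
read 'a': READ → OPEN
read 'c': OPEN → SEEK
read 'a': SEEK → OPEN
read 'b': OPEN → READ
read 'b': READ → OPEN
read 'b': OPEN → READ
read 'a': READ → OPEN
read 'b': OPEN → READ
read 'a': READ → OPEN
read 'a': OPEN → PASS
read 'a': PASS → INIT
read 'c': INIT → PARK
read 'b': PARK → READ
read 'a': READ → OPEN
read 'b': OPEN → READ
read 'c': READ → PARK
read 'b': PARK → READ
read 'a': READ → OPEN
read 'c': OPEN → SEEK
read 'c': SEEK → READ
read 'c': READ → PARK
read 'b': PARK → READ
read 'a': READ → OPEN
read 'c': OPEN → SEEK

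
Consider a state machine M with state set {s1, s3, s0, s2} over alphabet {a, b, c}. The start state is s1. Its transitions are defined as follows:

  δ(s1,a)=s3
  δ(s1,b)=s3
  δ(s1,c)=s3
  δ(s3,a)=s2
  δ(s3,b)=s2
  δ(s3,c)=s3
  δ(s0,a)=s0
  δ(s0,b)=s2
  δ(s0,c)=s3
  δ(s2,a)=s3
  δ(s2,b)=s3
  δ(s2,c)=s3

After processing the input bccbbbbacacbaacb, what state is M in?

s1 → s3 → s3 → s3 → s2 → s3 → s2 → s3 → s2 → s3 → s2 → s3 → s2 → s3 → s2 → s3 → s2

s2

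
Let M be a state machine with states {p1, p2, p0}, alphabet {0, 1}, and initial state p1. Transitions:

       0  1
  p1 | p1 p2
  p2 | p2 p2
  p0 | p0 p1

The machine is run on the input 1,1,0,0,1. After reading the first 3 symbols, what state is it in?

p2

start at p1
read '1': p1 → p2
read '1': p2 → p2
read '0': p2 → p2
After 3 symbols: p2.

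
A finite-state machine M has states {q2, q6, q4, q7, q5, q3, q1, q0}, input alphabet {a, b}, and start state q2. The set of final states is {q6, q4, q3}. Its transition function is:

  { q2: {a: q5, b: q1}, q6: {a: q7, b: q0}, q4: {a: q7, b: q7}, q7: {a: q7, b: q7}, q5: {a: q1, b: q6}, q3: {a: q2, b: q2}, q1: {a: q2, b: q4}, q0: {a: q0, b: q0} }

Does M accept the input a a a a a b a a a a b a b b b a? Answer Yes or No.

start at q2
read 'a': q2 → q5
read 'a': q5 → q1
read 'a': q1 → q2
read 'a': q2 → q5
read 'a': q5 → q1
read 'b': q1 → q4
read 'a': q4 → q7
read 'a': q7 → q7
read 'a': q7 → q7
read 'a': q7 → q7
read 'b': q7 → q7
read 'a': q7 → q7
read 'b': q7 → q7
read 'b': q7 → q7
read 'b': q7 → q7
read 'a': q7 → q7
End state q7 is not accepting.

No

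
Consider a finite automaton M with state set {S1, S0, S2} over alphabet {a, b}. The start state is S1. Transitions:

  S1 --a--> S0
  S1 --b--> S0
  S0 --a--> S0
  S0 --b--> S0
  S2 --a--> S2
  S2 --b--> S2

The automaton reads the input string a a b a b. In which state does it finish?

S1 → S0 → S0 → S0 → S0 → S0

S0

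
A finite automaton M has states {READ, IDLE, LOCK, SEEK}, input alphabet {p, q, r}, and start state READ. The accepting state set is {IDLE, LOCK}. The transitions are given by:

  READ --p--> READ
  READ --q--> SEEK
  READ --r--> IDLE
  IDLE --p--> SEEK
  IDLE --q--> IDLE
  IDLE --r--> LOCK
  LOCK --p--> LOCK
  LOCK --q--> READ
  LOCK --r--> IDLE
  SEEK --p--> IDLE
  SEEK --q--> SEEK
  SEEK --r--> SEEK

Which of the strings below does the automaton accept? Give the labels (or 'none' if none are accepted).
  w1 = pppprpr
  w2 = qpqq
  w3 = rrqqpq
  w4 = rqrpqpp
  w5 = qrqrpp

w2, w3

w1:
  start at READ
  read 'p': READ → READ
  read 'p': READ → READ
  read 'p': READ → READ
  read 'p': READ → READ
  read 'r': READ → IDLE
  read 'p': IDLE → SEEK
  read 'r': SEEK → SEEK
  end SEEK, rejected
w2:
  start at READ
  read 'q': READ → SEEK
  read 'p': SEEK → IDLE
  read 'q': IDLE → IDLE
  read 'q': IDLE → IDLE
  end IDLE, accepted
w3:
  start at READ
  read 'r': READ → IDLE
  read 'r': IDLE → LOCK
  read 'q': LOCK → READ
  read 'q': READ → SEEK
  read 'p': SEEK → IDLE
  read 'q': IDLE → IDLE
  end IDLE, accepted
w4:
  start at READ
  read 'r': READ → IDLE
  read 'q': IDLE → IDLE
  read 'r': IDLE → LOCK
  read 'p': LOCK → LOCK
  read 'q': LOCK → READ
  read 'p': READ → READ
  read 'p': READ → READ
  end READ, rejected
w5:
  start at READ
  read 'q': READ → SEEK
  read 'r': SEEK → SEEK
  read 'q': SEEK → SEEK
  read 'r': SEEK → SEEK
  read 'p': SEEK → IDLE
  read 'p': IDLE → SEEK
  end SEEK, rejected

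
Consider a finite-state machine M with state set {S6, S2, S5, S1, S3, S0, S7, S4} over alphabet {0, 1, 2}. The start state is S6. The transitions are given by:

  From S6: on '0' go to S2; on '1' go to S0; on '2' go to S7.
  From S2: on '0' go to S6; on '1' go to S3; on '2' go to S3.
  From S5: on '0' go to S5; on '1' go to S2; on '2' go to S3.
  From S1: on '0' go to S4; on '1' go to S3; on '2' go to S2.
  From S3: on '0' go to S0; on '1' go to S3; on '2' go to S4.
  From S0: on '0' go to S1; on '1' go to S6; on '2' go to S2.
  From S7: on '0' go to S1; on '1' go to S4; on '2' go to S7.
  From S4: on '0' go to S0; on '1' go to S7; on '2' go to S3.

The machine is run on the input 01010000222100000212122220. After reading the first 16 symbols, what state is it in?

S0

start at S6
read '0': S6 → S2
read '1': S2 → S3
read '0': S3 → S0
read '1': S0 → S6
read '0': S6 → S2
read '0': S2 → S6
read '0': S6 → S2
read '0': S2 → S6
read '2': S6 → S7
read '2': S7 → S7
read '2': S7 → S7
read '1': S7 → S4
read '0': S4 → S0
read '0': S0 → S1
read '0': S1 → S4
read '0': S4 → S0
After 16 symbols: S0.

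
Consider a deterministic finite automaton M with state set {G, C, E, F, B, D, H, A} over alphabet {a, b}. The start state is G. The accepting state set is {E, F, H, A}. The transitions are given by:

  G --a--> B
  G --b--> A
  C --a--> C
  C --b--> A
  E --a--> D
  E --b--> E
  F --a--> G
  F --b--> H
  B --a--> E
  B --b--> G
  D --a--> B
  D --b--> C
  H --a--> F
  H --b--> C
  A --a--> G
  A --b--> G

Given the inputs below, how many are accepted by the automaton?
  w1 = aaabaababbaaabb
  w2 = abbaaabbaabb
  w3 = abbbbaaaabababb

2

w1:
  start at G
  read 'a': G → B
  read 'a': B → E
  read 'a': E → D
  read 'b': D → C
  read 'a': C → C
  read 'a': C → C
  read 'b': C → A
  read 'a': A → G
  read 'b': G → A
  read 'b': A → G
  read 'a': G → B
  read 'a': B → E
  read 'a': E → D
  read 'b': D → C
  read 'b': C → A
  end A, accepted
w2:
  start at G
  read 'a': G → B
  read 'b': B → G
  read 'b': G → A
  read 'a': A → G
  read 'a': G → B
  read 'a': B → E
  read 'b': E → E
  read 'b': E → E
  read 'a': E → D
  read 'a': D → B
  read 'b': B → G
  read 'b': G → A
  end A, accepted
w3:
  start at G
  read 'a': G → B
  read 'b': B → G
  read 'b': G → A
  read 'b': A → G
  read 'b': G → A
  read 'a': A → G
  read 'a': G → B
  read 'a': B → E
  read 'a': E → D
  read 'b': D → C
  read 'a': C → C
  read 'b': C → A
  read 'a': A → G
  read 'b': G → A
  read 'b': A → G
  end G, rejected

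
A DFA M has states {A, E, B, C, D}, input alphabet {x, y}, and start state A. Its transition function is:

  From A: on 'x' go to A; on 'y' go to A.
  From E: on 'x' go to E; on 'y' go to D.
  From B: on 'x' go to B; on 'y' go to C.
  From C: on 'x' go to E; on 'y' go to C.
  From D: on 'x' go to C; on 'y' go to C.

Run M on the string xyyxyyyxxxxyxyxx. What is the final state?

A → A → A → A → A → A → A → A → A → A → A → A → A → A → A → A → A

A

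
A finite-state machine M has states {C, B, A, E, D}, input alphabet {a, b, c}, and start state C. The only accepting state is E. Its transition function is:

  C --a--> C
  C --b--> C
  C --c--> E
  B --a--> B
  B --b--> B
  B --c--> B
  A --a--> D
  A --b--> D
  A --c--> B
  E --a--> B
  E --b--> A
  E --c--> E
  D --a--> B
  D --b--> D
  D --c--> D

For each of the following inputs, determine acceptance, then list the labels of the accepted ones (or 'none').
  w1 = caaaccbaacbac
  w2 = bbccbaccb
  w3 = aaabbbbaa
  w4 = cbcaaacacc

none

w1: Trace: C -c-> E -a-> B -a-> B -a-> B -c-> B -c-> B -b-> B -a-> B -a-> B -c-> B -b-> B -a-> B -c-> B  → end B, rejected
w2: Trace: C -b-> C -b-> C -c-> E -c-> E -b-> A -a-> D -c-> D -c-> D -b-> D  → end D, rejected
w3: Trace: C -a-> C -a-> C -a-> C -b-> C -b-> C -b-> C -b-> C -a-> C -a-> C  → end C, rejected
w4: Trace: C -c-> E -b-> A -c-> B -a-> B -a-> B -a-> B -c-> B -a-> B -c-> B -c-> B  → end B, rejected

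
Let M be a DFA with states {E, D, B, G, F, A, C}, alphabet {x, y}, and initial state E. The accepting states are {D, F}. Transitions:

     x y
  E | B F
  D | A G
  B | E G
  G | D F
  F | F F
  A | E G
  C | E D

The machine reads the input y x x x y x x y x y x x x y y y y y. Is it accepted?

Yes

E → F → F → F → F → F → F → F → F → F → F → F → F → F → F → F → F → F → F
End state F is accepting.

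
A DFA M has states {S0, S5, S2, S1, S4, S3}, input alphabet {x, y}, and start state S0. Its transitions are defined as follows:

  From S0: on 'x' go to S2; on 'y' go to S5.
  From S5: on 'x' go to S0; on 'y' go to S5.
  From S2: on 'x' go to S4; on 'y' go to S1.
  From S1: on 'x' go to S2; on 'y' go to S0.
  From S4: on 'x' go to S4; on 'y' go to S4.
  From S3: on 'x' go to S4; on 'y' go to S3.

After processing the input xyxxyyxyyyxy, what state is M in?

start at S0
read 'x': S0 → S2
read 'y': S2 → S1
read 'x': S1 → S2
read 'x': S2 → S4
read 'y': S4 → S4
read 'y': S4 → S4
read 'x': S4 → S4
read 'y': S4 → S4
read 'y': S4 → S4
read 'y': S4 → S4
read 'x': S4 → S4
read 'y': S4 → S4

S4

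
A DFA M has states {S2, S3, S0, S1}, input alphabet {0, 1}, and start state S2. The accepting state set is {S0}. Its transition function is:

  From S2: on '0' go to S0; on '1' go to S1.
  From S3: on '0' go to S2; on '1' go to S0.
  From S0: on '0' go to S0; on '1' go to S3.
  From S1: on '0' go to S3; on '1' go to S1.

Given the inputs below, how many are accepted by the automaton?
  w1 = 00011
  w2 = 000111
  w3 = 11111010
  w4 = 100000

w1: S2 → S0 → S0 → S0 → S3 → S0  → end S0, accepted
w2: S2 → S0 → S0 → S0 → S3 → S0 → S3  → end S3, rejected
w3: S2 → S1 → S1 → S1 → S1 → S1 → S3 → S0 → S0  → end S0, accepted
w4: S2 → S1 → S3 → S2 → S0 → S0 → S0  → end S0, accepted

3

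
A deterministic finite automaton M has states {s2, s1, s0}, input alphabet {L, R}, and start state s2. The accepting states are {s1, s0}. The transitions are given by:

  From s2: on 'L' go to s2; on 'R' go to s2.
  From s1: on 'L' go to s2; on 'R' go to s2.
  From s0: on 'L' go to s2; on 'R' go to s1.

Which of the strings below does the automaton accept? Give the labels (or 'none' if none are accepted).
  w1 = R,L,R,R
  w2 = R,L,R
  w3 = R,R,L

none

w1: s2 → s2 → s2 → s2 → s2  → end s2, rejected
w2: s2 → s2 → s2 → s2  → end s2, rejected
w3: s2 → s2 → s2 → s2  → end s2, rejected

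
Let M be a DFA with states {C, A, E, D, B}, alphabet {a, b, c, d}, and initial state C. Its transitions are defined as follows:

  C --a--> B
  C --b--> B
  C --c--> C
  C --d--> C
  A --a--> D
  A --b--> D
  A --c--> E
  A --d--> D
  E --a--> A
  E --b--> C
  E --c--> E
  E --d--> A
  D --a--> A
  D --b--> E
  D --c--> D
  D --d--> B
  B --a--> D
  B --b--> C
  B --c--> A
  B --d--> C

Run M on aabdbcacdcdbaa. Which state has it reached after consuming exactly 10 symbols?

E

C → B → D → E → A → D → D → A → E → A → E
After 10 symbols: E.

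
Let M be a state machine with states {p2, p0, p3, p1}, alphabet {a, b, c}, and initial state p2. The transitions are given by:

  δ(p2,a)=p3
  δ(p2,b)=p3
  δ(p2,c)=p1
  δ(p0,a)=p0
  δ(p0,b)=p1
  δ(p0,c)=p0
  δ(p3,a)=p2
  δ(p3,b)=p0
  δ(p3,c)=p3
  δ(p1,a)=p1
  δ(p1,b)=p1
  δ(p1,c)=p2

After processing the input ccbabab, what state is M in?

p3

start at p2
read 'c': p2 → p1
read 'c': p1 → p2
read 'b': p2 → p3
read 'a': p3 → p2
read 'b': p2 → p3
read 'a': p3 → p2
read 'b': p2 → p3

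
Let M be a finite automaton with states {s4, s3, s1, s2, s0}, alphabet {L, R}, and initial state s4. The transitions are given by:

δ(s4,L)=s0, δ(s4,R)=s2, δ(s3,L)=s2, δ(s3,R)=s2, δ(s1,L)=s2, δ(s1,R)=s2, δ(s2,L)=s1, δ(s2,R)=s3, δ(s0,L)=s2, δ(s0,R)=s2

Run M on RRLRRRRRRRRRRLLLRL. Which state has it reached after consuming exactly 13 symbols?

s2

start at s4
read 'R': s4 → s2
read 'R': s2 → s3
read 'L': s3 → s2
read 'R': s2 → s3
read 'R': s3 → s2
read 'R': s2 → s3
read 'R': s3 → s2
read 'R': s2 → s3
read 'R': s3 → s2
read 'R': s2 → s3
read 'R': s3 → s2
read 'R': s2 → s3
read 'R': s3 → s2
After 13 symbols: s2.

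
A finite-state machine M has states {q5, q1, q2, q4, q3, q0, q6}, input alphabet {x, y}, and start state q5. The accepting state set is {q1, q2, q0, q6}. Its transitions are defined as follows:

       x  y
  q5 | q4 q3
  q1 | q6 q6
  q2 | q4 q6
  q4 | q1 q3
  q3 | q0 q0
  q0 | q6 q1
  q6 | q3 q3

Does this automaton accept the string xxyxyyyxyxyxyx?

Trace: q5 -x-> q4 -x-> q1 -y-> q6 -x-> q3 -y-> q0 -y-> q1 -y-> q6 -x-> q3 -y-> q0 -x-> q6 -y-> q3 -x-> q0 -y-> q1 -x-> q6
End state q6 is accepting.

Yes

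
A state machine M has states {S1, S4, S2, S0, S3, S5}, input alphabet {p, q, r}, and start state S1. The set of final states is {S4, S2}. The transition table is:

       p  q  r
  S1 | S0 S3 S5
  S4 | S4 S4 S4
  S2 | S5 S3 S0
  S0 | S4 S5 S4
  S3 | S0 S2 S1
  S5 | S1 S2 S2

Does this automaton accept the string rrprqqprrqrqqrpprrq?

start at S1
read 'r': S1 → S5
read 'r': S5 → S2
read 'p': S2 → S5
read 'r': S5 → S2
read 'q': S2 → S3
read 'q': S3 → S2
read 'p': S2 → S5
read 'r': S5 → S2
read 'r': S2 → S0
read 'q': S0 → S5
read 'r': S5 → S2
read 'q': S2 → S3
read 'q': S3 → S2
read 'r': S2 → S0
read 'p': S0 → S4
read 'p': S4 → S4
read 'r': S4 → S4
read 'r': S4 → S4
read 'q': S4 → S4
End state S4 is accepting.

Yes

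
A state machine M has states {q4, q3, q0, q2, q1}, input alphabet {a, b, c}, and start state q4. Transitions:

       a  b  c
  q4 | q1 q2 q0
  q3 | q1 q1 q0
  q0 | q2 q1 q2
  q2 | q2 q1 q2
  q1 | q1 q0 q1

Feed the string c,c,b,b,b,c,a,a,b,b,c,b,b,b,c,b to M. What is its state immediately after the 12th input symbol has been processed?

q0

start at q4
read 'c': q4 → q0
read 'c': q0 → q2
read 'b': q2 → q1
read 'b': q1 → q0
read 'b': q0 → q1
read 'c': q1 → q1
read 'a': q1 → q1
read 'a': q1 → q1
read 'b': q1 → q0
read 'b': q0 → q1
read 'c': q1 → q1
read 'b': q1 → q0
After 12 symbols: q0.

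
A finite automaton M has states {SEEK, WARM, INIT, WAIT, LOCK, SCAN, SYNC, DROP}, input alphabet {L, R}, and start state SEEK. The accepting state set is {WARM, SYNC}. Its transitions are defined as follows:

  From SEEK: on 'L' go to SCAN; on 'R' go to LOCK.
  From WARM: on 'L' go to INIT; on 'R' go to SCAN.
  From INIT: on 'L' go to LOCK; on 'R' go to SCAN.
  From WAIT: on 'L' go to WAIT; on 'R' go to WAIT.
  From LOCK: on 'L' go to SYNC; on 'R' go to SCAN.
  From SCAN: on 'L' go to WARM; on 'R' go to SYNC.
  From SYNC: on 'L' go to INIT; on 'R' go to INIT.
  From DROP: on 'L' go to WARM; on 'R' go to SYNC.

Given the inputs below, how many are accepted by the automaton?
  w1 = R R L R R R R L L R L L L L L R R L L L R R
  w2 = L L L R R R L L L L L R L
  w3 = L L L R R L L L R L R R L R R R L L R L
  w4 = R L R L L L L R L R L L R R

w1:
  start at SEEK
  read 'R': SEEK → LOCK
  read 'R': LOCK → SCAN
  read 'L': SCAN → WARM
  read 'R': WARM → SCAN
  read 'R': SCAN → SYNC
  read 'R': SYNC → INIT
  read 'R': INIT → SCAN
  read 'L': SCAN → WARM
  read 'L': WARM → INIT
  read 'R': INIT → SCAN
  read 'L': SCAN → WARM
  read 'L': WARM → INIT
  read 'L': INIT → LOCK
  read 'L': LOCK → SYNC
  read 'L': SYNC → INIT
  read 'R': INIT → SCAN
  read 'R': SCAN → SYNC
  read 'L': SYNC → INIT
  read 'L': INIT → LOCK
  read 'L': LOCK → SYNC
  read 'R': SYNC → INIT
  read 'R': INIT → SCAN
  end SCAN, rejected
w2:
  start at SEEK
  read 'L': SEEK → SCAN
  read 'L': SCAN → WARM
  read 'L': WARM → INIT
  read 'R': INIT → SCAN
  read 'R': SCAN → SYNC
  read 'R': SYNC → INIT
  read 'L': INIT → LOCK
  read 'L': LOCK → SYNC
  read 'L': SYNC → INIT
  read 'L': INIT → LOCK
  read 'L': LOCK → SYNC
  read 'R': SYNC → INIT
  read 'L': INIT → LOCK
  end LOCK, rejected
w3:
  start at SEEK
  read 'L': SEEK → SCAN
  read 'L': SCAN → WARM
  read 'L': WARM → INIT
  read 'R': INIT → SCAN
  read 'R': SCAN → SYNC
  read 'L': SYNC → INIT
  read 'L': INIT → LOCK
  read 'L': LOCK → SYNC
  read 'R': SYNC → INIT
  read 'L': INIT → LOCK
  read 'R': LOCK → SCAN
  read 'R': SCAN → SYNC
  read 'L': SYNC → INIT
  read 'R': INIT → SCAN
  read 'R': SCAN → SYNC
  read 'R': SYNC → INIT
  read 'L': INIT → LOCK
  read 'L': LOCK → SYNC
  read 'R': SYNC → INIT
  read 'L': INIT → LOCK
  end LOCK, rejected
w4:
  start at SEEK
  read 'R': SEEK → LOCK
  read 'L': LOCK → SYNC
  read 'R': SYNC → INIT
  read 'L': INIT → LOCK
  read 'L': LOCK → SYNC
  read 'L': SYNC → INIT
  read 'L': INIT → LOCK
  read 'R': LOCK → SCAN
  read 'L': SCAN → WARM
  read 'R': WARM → SCAN
  read 'L': SCAN → WARM
  read 'L': WARM → INIT
  read 'R': INIT → SCAN
  read 'R': SCAN → SYNC
  end SYNC, accepted

1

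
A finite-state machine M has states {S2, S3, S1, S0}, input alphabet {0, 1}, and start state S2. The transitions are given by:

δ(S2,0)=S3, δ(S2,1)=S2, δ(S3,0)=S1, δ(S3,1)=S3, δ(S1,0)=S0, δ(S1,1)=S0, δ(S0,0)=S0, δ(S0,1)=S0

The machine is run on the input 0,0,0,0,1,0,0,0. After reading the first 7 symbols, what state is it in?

S0

Trace: S2 -0-> S3 -0-> S1 -0-> S0 -0-> S0 -1-> S0 -0-> S0 -0-> S0
After 7 symbols: S0.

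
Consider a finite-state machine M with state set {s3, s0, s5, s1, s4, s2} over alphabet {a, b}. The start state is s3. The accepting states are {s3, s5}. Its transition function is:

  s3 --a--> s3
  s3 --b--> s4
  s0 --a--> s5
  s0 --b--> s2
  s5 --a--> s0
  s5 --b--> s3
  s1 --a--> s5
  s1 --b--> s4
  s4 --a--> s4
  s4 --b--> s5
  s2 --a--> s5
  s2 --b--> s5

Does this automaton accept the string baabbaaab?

No

start at s3
read 'b': s3 → s4
read 'a': s4 → s4
read 'a': s4 → s4
read 'b': s4 → s5
read 'b': s5 → s3
read 'a': s3 → s3
read 'a': s3 → s3
read 'a': s3 → s3
read 'b': s3 → s4
End state s4 is not accepting.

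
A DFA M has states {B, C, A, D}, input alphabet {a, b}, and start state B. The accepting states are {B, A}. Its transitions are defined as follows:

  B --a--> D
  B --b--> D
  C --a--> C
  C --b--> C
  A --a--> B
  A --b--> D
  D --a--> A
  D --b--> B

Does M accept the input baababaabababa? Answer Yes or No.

B → D → A → B → D → A → D → A → B → D → A → D → A → D → A
End state A is accepting.

Yes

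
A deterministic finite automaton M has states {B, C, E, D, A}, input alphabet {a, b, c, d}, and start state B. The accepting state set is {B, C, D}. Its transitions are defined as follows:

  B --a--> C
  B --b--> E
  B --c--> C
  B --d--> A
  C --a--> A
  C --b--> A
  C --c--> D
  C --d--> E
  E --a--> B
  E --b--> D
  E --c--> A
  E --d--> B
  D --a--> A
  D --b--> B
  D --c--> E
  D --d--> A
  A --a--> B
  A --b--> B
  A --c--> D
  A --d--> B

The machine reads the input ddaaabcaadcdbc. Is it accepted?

No

B → A → B → C → A → B → E → A → B → C → E → A → B → E → A
End state A is not accepting.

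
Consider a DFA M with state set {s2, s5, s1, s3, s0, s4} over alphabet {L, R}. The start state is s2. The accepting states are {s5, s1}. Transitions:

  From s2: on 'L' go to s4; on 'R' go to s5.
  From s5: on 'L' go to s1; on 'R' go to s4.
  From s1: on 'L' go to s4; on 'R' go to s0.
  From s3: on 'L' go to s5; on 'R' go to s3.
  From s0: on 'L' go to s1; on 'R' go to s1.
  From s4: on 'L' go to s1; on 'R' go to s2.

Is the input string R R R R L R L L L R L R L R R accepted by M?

s2 → s5 → s4 → s2 → s5 → s1 → s0 → s1 → s4 → s1 → s0 → s1 → s0 → s1 → s0 → s1
End state s1 is accepting.

Yes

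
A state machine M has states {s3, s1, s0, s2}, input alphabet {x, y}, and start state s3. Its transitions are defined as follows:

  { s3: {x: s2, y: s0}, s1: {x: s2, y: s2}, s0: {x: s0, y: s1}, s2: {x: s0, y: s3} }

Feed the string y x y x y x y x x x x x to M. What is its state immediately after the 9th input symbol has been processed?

s0

s3 → s0 → s0 → s1 → s2 → s3 → s2 → s3 → s2 → s0
After 9 symbols: s0.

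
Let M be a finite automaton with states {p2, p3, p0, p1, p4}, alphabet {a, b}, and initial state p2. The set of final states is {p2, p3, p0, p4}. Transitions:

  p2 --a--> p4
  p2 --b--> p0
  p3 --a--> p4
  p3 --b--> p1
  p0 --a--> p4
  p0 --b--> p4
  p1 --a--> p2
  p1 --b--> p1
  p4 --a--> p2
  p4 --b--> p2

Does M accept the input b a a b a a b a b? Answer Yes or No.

Yes

start at p2
read 'b': p2 → p0
read 'a': p0 → p4
read 'a': p4 → p2
read 'b': p2 → p0
read 'a': p0 → p4
read 'a': p4 → p2
read 'b': p2 → p0
read 'a': p0 → p4
read 'b': p4 → p2
End state p2 is accepting.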